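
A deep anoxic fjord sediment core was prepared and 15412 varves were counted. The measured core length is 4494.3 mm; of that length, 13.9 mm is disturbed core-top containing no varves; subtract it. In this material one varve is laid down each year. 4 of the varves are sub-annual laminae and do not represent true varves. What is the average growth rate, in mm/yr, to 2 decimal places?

True varve count = 15412 − 4 = 15408.
The growth record spans 4494.3 − 13.9 = 4480.4 mm.
Extension rate ≈ 4480.4 / 15408 = 0.29 mm/yr.

0.29 mm/yr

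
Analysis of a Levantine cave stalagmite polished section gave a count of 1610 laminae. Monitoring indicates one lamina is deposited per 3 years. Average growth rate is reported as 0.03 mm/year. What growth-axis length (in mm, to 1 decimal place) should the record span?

At 3 years per lamina, 1610 × 3 = 4830 years.
4830 years at 0.03 mm/year gives 0.03 × 4830 = 144.9 mm.

144.9 mm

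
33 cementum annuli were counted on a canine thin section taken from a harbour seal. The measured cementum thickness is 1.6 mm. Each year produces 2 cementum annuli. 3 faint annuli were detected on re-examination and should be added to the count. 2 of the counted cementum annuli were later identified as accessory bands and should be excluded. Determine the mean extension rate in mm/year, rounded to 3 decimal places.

True cementum annulus count = 33 − 2 + 3 = 34.
Dividing by 2 cementum annuli per year: 34 / 2 = 17 years.
Mean rate = 1.6 mm / 17 years ≈ 0.094 mm/year.

0.094 mm/year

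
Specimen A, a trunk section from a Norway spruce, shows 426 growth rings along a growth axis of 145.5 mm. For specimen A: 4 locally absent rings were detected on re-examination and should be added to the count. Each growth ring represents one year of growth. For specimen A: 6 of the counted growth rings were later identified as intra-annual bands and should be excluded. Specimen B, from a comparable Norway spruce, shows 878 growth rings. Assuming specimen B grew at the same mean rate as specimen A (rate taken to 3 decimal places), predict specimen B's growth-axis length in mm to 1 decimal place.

301.2 mm

Specimen A: correcting the raw count gives 426 − 6 + 4 = 424 true growth rings.
A: Extension rate ≈ 145.5 / 424 = 0.343 mm/year.
Length of B = 0.343 × 878 = 301.2 mm.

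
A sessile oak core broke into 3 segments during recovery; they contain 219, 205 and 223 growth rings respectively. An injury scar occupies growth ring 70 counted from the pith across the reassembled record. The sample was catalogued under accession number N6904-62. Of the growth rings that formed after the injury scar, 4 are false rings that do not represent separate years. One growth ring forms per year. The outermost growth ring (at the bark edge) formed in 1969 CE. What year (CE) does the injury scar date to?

1396 CE

Total growth rings = 219 + 205 + 223 = 647.
647 − 70 = 577 growth rings lie beyond the injury scar toward the bark edge.
Removing the 4 false growth rings leaves 577 − 4 = 573 true growth rings beyond the injury scar.
Counting back 573 years from 1969 CE places the injury scar in 1969 − 573 = 1396 CE.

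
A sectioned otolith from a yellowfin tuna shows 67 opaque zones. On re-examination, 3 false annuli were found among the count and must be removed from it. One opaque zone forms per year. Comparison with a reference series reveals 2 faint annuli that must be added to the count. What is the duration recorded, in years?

66 years

Correcting the raw count gives 67 − 3 + 2 = 66 true opaque zones.
At one opaque zone per year, that is 66 years.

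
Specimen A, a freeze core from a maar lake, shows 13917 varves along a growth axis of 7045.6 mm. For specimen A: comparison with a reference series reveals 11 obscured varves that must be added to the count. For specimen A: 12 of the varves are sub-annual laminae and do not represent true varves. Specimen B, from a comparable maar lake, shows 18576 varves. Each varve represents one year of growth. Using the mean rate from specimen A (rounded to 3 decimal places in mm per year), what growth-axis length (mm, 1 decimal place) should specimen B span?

Specimen A: after corrections the count is 13917 − 12 + 11 = 13916 varves.
A: Mean rate = 7045.6 mm / 13916 years ≈ 0.506 mm per year.
Length of B = 0.506 × 18576 = 9399.5 mm.

9399.5 mm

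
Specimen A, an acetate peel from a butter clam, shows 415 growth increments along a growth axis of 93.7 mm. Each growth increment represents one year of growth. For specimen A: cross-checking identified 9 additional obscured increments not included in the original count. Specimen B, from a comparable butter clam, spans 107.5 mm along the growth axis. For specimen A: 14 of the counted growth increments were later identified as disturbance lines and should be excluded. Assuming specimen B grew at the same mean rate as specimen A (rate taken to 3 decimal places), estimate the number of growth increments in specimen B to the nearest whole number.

Specimen A: true growth increment count = 415 − 14 + 9 = 410.
A: Mean rate = 93.7 mm / 410 years ≈ 0.229 mm per year.
B spans 107.5 / 0.229 = 469.43 years ≈ 469 growth increments.

469 growth increments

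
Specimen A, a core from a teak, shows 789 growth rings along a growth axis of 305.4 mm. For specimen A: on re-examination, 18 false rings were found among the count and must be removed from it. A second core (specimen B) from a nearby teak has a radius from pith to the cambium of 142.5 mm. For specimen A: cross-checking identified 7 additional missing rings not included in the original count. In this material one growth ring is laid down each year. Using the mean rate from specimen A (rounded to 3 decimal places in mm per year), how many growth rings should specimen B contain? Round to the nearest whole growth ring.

363 growth rings

Specimen A: true growth ring count = 789 − 18 + 7 = 778.
A: Mean rate = 305.4 mm / 778 years ≈ 0.393 mm/yr.
Specimen B: 142.5 mm / 0.393 mm per year = 362.60 years ≈ 363 growth rings.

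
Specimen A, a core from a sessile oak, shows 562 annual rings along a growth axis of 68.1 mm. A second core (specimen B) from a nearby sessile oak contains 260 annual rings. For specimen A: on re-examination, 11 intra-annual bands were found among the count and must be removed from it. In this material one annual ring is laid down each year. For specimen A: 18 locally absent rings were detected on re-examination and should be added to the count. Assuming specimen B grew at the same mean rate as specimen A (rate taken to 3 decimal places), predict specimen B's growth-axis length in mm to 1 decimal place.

Specimen A: adjusted count: 562 − 11 + 18 = 569 annual rings.
A: Mean rate = 68.1 mm / 569 years ≈ 0.120 mm/year.
B's length ≈ 0.120 × 260 = 31.2 mm.

31.2 mm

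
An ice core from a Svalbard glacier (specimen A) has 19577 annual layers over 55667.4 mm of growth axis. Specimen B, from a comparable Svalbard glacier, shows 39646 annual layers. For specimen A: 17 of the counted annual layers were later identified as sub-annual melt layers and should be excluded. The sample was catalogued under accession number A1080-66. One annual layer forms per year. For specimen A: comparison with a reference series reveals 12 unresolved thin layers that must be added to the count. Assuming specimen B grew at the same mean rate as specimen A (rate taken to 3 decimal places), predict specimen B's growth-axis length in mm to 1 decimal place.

Specimen A: true annual layer count = 19577 − 17 + 12 = 19572.
A: 55667.4 mm over 19572 years gives 55667.4 / 19572 ≈ 2.844 mm/year.
Length of B = 2.844 × 39646 = 112753.2 mm.

112753.2 mm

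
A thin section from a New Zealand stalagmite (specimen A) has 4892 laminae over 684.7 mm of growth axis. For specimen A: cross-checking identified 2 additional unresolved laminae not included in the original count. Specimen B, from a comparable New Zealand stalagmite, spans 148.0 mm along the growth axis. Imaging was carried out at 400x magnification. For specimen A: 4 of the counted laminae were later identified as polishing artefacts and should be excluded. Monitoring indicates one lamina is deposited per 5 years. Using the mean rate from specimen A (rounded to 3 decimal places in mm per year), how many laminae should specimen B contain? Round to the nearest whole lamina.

1057 laminae

Specimen A: after corrections the count is 4892 − 4 + 2 = 4890 laminae.
Specimen A: multiplying by 5 years per lamina: 4890 × 5 = 24450 years.
A: 684.7 mm over 24450 years gives 684.7 / 24450 ≈ 0.028 mm/year.
Specimen B: 148.0 mm / 0.028 mm per year = 5285.71 years; at 5 years per lamina that is 5285.71 / 5 ≈ 1057 laminae.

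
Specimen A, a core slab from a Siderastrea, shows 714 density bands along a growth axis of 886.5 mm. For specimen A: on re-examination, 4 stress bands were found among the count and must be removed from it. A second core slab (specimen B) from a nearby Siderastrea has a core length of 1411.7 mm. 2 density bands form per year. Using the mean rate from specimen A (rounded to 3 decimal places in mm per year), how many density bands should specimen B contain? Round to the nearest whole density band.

1131 density bands

Specimen A: after corrections the count is 714 − 4 = 710 density bands.
Specimen A: with 2 density bands per year, 710 / 2 = 355 years.
A: 886.5 mm over 355 years gives 886.5 / 355 ≈ 2.497 mm/year.
B spans 1411.7 / 2.497 = 565.36 years; at 2 density bands per year that is 565.36 × 2 ≈ 1131 density bands.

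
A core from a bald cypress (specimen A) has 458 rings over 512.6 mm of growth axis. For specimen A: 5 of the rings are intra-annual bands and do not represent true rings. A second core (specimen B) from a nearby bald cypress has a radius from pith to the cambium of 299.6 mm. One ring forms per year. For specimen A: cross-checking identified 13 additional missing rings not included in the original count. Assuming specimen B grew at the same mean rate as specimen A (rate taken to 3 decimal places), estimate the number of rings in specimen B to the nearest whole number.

Specimen A: true ring count = 458 − 5 + 13 = 466.
A: Mean rate = 512.6 mm / 466 years ≈ 1.100 mm per year.
For B, 299.6 / 1.100 = 272.36 years ≈ 272 rings.

272 rings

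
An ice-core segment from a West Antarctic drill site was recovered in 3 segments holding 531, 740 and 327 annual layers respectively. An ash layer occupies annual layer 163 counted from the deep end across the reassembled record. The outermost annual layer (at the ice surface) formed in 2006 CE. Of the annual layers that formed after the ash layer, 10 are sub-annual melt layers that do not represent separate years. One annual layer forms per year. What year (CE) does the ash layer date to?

Total annual layers = 531 + 740 + 327 = 1598.
1598 − 163 = 1435 annual layers lie beyond the ash layer toward the ice surface.
Removing the 10 false annual layers leaves 1435 − 10 = 1425 true annual layers beyond the ash layer.
The annual layer at the ice surface is 2006 CE, so the ash layer dates to 2006 − 1425 = 581 CE.

581 CE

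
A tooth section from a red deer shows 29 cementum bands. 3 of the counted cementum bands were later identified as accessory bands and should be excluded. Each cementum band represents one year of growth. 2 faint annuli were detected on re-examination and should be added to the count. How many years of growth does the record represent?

After corrections the count is 29 − 3 + 2 = 28 cementum bands.
At one cementum band per year, that is 28 years.

28 years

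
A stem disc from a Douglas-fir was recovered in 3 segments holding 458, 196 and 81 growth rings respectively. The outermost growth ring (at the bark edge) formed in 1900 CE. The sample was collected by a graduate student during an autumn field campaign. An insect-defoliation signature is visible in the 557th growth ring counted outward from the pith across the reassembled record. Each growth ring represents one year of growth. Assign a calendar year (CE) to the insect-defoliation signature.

Total growth rings = 458 + 196 + 81 = 735.
Between growth ring 557 and the bark edge there are 735 − 557 = 178 growth rings.
1900 − 178 = 1722 CE.

1722 CE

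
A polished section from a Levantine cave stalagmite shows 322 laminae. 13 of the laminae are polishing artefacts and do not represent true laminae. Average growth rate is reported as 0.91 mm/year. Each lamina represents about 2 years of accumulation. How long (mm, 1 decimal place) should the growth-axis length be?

After corrections the count is 322 − 13 = 309 laminae.
Multiplying by 2 years per lamina: 309 × 2 = 618 years.
618 years at 0.91 mm/year gives 0.91 × 618 = 562.4 mm.

562.4 mm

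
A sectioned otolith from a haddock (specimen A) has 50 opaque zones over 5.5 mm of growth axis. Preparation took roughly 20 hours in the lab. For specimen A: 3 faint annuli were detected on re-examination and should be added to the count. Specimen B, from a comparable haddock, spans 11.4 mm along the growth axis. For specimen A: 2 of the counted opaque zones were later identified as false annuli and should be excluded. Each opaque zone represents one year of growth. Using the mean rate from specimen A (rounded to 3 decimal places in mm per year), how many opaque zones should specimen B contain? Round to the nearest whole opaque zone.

Specimen A: adjusted count: 50 − 2 + 3 = 51 opaque zones.
A: Mean rate = 5.5 mm / 51 years ≈ 0.108 mm per year.
For B, 11.4 / 0.108 = 105.56 years ≈ 106 opaque zones.

106 opaque zones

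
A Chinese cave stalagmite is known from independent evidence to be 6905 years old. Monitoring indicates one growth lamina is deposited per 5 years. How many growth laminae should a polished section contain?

Expected growth laminae: 6905 / 5 = 1381.
So 1381 growth laminae should be present.

1381 growth laminae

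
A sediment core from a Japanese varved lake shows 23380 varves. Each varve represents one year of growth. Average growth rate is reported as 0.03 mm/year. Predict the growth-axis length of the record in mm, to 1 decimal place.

23380 years of growth are recorded.
Predicted length = 0.03 mm/year × 23380 years = 701.4 mm.

701.4 mm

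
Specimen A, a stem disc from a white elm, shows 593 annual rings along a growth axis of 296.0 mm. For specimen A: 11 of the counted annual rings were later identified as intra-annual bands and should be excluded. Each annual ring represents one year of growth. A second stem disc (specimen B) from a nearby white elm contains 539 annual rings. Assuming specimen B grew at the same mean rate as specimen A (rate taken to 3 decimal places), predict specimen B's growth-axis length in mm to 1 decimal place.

274.4 mm

Specimen A: adjusted count: 593 − 11 = 582 annual rings.
A: 296.0 mm over 582 years gives 296.0 / 582 ≈ 0.509 mm/yr.
Length of B = 0.509 × 539 = 274.4 mm.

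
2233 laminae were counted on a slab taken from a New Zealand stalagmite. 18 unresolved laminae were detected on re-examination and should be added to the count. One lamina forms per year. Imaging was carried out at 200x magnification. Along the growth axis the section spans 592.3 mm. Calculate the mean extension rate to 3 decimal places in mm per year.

Correcting the raw count gives 2233 + 18 = 2251 true laminae.
Extension rate ≈ 592.3 / 2251 = 0.263 mm per year.

0.263 mm per year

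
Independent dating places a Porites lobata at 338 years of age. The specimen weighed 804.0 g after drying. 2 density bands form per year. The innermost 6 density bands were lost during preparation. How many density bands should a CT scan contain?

670 density bands

Expected density bands: 338 × 2 = 676.
676 − 6 missed = 670 density bands expected in the prepared section.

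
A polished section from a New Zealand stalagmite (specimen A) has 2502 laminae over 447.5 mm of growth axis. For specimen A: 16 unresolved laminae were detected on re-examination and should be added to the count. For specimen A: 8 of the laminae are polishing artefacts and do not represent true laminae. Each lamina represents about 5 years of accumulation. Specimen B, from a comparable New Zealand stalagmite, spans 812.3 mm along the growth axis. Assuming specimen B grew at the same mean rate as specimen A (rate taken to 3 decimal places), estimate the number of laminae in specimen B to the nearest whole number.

Specimen A: after corrections the count is 2502 − 8 + 16 = 2510 laminae.
Specimen A: at 5 years per lamina, 2510 × 5 = 12550 years.
A: Mean rate = 447.5 mm / 12550 years ≈ 0.036 mm/yr.
Specimen B: 812.3 mm / 0.036 mm per year = 22563.89 years; at 5 years per lamina that is 22563.89 / 5 ≈ 4513 laminae.

4513 laminae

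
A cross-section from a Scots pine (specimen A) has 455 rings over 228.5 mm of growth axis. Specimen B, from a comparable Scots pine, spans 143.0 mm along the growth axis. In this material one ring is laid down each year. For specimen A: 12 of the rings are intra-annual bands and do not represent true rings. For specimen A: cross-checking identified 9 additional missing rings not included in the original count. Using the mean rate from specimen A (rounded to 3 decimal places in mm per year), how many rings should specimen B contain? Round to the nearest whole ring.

283 rings

Specimen A: true ring count = 455 − 12 + 9 = 452.
A: Mean rate = 228.5 mm / 452 years ≈ 0.506 mm/year.
Specimen B: 143.0 mm / 0.506 mm per year = 282.61 years ≈ 283 rings.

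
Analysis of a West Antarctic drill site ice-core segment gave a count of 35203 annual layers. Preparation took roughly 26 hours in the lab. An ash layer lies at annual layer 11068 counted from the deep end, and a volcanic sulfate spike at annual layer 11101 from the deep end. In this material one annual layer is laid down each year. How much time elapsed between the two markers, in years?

33 years

11101 − 11068 = 33 annual layers lie between the two events.
One annual layer per year makes the interval 33 years.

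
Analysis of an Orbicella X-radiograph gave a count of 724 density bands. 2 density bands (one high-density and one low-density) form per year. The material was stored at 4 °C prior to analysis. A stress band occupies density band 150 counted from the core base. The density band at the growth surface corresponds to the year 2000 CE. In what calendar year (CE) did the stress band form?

1713 CE

724 − 150 = 574 density bands lie beyond the stress band toward the growth surface.
Dividing by 2 density bands per year: 574 / 2 = 287 years.
Counting back 287 years from 2000 CE places the stress band in 2000 − 287 = 1713 CE.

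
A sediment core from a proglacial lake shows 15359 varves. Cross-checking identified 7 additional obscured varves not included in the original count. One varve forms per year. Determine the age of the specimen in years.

Adjusted count: 15359 + 7 = 15366 varves.
With a one-to-one varve periodicity this is 15366 years.

15366 yr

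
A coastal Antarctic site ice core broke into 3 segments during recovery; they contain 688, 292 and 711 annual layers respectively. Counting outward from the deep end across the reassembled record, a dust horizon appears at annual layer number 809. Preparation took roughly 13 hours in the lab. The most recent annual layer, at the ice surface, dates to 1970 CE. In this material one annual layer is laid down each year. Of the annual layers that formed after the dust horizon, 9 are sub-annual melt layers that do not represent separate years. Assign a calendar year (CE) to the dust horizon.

1097 CE

Total annual layers = 688 + 292 + 711 = 1691.
1691 − 809 = 882 annual layers lie beyond the dust horizon toward the ice surface.
Removing the 9 false annual layers leaves 882 − 9 = 873 true annual layers beyond the dust horizon.
1970 − 873 = 1097 CE.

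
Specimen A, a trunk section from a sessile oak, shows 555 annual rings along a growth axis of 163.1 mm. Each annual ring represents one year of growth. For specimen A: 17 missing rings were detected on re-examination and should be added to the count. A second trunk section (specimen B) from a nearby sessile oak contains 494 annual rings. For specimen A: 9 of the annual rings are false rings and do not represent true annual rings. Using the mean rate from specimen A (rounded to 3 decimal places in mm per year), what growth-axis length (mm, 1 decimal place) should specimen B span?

143.3 mm

Specimen A: after corrections the count is 555 − 9 + 17 = 563 annual rings.
A: 163.1 mm over 563 years gives 163.1 / 563 ≈ 0.290 mm/yr.
Length of B = 0.290 × 494 = 143.3 mm.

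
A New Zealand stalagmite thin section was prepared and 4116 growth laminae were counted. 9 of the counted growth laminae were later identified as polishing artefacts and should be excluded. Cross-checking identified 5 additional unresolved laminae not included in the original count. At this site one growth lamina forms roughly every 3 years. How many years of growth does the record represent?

12336 yr

True growth lamina count = 4116 − 9 + 5 = 4112.
Multiplying by 3 years per growth lamina: 4112 × 3 = 12336 years.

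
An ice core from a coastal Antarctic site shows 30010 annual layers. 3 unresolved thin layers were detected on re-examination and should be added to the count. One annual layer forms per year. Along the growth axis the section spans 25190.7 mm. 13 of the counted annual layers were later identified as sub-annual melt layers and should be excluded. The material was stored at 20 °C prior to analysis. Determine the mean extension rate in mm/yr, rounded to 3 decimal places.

Adjusted count: 30010 − 13 + 3 = 30000 annual layers.
Mean rate = 25190.7 mm / 30000 years ≈ 0.840 mm/yr.

0.840 mm/yr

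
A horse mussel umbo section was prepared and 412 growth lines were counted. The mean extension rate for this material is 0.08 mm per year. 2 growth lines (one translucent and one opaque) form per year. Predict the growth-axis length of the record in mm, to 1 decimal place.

16.5 mm

412 growth lines at 2 per year is 412 / 2 = 206 years.
206 years at 0.08 mm/year gives 0.08 × 206 = 16.5 mm.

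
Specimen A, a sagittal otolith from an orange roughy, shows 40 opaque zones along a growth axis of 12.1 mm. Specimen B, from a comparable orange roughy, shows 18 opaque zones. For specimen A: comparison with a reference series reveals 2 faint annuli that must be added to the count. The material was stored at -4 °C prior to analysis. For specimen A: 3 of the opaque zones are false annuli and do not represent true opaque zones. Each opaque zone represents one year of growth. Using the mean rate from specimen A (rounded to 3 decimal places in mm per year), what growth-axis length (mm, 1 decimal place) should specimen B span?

Specimen A: after corrections the count is 40 − 3 + 2 = 39 opaque zones.
A: Mean rate = 12.1 mm / 39 years ≈ 0.310 mm/year.
Length of B = 0.310 × 18 = 5.6 mm.

5.6 mm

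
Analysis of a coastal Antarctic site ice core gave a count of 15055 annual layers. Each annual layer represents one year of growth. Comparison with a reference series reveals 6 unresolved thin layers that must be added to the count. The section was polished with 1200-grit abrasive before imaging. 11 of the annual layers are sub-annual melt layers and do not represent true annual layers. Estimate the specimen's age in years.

15050 yr

After corrections the count is 15055 − 11 + 6 = 15050 annual layers.
With a one-to-one annual layer periodicity this is 15050 years.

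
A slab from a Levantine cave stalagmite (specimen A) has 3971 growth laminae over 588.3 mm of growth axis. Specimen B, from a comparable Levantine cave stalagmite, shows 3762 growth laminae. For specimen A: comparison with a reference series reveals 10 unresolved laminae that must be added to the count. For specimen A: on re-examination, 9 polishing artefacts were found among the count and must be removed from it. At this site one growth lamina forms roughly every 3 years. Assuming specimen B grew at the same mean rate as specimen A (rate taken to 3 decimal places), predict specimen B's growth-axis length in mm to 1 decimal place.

Specimen A: after corrections the count is 3971 − 9 + 10 = 3972 growth laminae.
Specimen A: at 3 years per growth lamina, 3972 × 3 = 11916 years.
A: Mean rate = 588.3 mm / 11916 years ≈ 0.049 mm/yr.
Specimen B: 3762 growth laminae at 3 years each span 3762 × 3 = 11286 years. B's length ≈ 0.049 × 11286 = 553.0 mm.

553.0 mm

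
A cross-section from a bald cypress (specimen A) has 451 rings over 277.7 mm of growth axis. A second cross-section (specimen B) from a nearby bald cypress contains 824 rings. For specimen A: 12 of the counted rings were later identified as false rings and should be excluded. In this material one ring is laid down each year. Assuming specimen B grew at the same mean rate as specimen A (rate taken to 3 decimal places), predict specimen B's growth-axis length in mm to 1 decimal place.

521.6 mm

Specimen A: true ring count = 451 − 12 = 439.
A: 277.7 mm over 439 years gives 277.7 / 439 ≈ 0.633 mm/yr.
Length of B = 0.633 × 824 = 521.6 mm.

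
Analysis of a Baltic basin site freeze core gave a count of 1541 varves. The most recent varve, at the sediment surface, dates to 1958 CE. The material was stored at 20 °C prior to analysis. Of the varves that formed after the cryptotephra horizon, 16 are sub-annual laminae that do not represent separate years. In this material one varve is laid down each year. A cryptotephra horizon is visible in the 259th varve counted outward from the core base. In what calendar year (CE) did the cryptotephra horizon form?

692 CE

1541 − 259 = 1282 varves lie beyond the cryptotephra horizon toward the sediment surface.
Removing the 16 false varves leaves 1282 − 16 = 1266 true varves beyond the cryptotephra horizon.
The varve at the sediment surface is 1958 CE, so the cryptotephra horizon dates to 1958 − 1266 = 692 CE.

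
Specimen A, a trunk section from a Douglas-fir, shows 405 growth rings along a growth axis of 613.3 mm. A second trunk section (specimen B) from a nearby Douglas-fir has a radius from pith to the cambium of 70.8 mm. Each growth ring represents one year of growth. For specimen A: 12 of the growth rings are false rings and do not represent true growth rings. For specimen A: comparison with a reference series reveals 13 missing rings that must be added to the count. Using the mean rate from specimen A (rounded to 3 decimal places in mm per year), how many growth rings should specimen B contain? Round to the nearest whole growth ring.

47 growth rings

Specimen A: adjusted count: 405 − 12 + 13 = 406 growth rings.
A: Mean rate = 613.3 mm / 406 years ≈ 1.511 mm/yr.
For B, 70.8 / 1.511 = 46.86 years ≈ 47 growth rings.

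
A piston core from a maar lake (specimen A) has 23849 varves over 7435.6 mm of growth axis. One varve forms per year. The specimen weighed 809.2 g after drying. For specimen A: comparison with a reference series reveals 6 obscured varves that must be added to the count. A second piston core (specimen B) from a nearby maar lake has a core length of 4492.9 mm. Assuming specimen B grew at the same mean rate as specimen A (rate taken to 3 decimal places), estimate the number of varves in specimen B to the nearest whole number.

14400 varves

Specimen A: after corrections the count is 23849 + 6 = 23855 varves.
A: Mean rate = 7435.6 mm / 23855 years ≈ 0.312 mm/year.
B spans 4492.9 / 0.312 = 14400.32 years ≈ 14400 varves.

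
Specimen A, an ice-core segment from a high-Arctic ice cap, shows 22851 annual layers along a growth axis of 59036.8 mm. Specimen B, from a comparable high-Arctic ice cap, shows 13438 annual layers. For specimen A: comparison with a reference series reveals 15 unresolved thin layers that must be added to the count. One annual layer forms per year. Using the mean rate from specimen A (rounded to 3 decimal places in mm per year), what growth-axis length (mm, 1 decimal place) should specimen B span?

34696.9 mm

Specimen A: after corrections the count is 22851 + 15 = 22866 annual layers.
A: Extension rate ≈ 59036.8 / 22866 = 2.582 mm/year.
B's length ≈ 2.582 × 13438 = 34696.9 mm.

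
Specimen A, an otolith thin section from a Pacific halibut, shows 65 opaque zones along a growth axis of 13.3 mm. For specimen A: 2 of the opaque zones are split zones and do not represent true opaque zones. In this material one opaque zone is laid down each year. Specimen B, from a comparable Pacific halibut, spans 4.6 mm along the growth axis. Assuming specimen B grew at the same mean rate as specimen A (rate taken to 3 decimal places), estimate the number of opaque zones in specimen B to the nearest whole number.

22 opaque zones

Specimen A: after corrections the count is 65 − 2 = 63 opaque zones.
A: 13.3 mm over 63 years gives 13.3 / 63 ≈ 0.211 mm/yr.
Specimen B: 4.6 mm / 0.211 mm per year = 21.80 years ≈ 22 opaque zones.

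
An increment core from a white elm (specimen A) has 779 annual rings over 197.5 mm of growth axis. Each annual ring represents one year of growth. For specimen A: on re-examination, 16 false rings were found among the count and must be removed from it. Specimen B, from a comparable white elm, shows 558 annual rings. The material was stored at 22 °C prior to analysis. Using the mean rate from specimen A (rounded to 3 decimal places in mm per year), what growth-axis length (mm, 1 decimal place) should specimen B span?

144.5 mm

Specimen A: true annual ring count = 779 − 16 = 763.
A: Extension rate ≈ 197.5 / 763 = 0.259 mm per year.
B's length ≈ 0.259 × 558 = 144.5 mm.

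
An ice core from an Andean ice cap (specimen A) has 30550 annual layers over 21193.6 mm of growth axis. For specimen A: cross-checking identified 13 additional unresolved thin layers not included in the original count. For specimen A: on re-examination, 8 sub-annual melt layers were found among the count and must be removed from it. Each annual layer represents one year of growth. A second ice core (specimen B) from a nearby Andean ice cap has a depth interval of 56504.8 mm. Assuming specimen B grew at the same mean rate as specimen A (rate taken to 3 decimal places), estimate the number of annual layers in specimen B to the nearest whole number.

Specimen A: correcting the raw count gives 30550 − 8 + 13 = 30555 true annual layers.
A: Extension rate ≈ 21193.6 / 30555 = 0.694 mm/year.
For B, 56504.8 / 0.694 = 81419.02 years ≈ 81419 annual layers.

81419 annual layers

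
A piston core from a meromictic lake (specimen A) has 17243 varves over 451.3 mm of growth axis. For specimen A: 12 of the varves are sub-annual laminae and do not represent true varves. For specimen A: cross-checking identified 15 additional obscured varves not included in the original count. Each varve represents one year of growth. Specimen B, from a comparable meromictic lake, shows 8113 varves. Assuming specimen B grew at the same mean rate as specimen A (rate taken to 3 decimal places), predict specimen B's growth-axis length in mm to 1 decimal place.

210.9 mm

Specimen A: true varve count = 17243 − 12 + 15 = 17246.
A: 451.3 mm over 17246 years gives 451.3 / 17246 ≈ 0.026 mm/yr.
Length of B = 0.026 × 8113 = 210.9 mm.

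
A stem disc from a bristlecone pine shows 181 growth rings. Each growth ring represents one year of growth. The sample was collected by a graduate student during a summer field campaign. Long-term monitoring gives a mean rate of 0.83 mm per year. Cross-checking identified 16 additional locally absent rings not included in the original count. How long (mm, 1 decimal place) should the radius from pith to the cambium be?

After corrections the count is 181 + 16 = 197 growth rings.
197 years at 0.83 mm/year gives 0.83 × 197 = 163.5 mm.

163.5 mm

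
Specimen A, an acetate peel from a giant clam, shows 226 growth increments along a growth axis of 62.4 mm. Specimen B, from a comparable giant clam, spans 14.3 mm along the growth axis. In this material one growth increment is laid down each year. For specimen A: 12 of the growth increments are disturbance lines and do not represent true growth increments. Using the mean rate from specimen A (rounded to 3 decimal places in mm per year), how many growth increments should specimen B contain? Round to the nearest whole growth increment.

Specimen A: correcting the raw count gives 226 − 12 = 214 true growth increments.
A: Mean rate = 62.4 mm / 214 years ≈ 0.292 mm per year.
For B, 14.3 / 0.292 = 48.97 years ≈ 49 growth increments.

49 growth increments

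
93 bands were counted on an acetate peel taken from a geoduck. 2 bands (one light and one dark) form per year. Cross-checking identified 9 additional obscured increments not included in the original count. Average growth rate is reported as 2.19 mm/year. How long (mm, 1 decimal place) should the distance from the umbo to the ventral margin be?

111.7 mm

True band count = 93 + 9 = 102.
With 2 bands per year, 102 / 2 = 51 years.
Predicted length = 2.19 mm/year × 51 years = 111.7 mm.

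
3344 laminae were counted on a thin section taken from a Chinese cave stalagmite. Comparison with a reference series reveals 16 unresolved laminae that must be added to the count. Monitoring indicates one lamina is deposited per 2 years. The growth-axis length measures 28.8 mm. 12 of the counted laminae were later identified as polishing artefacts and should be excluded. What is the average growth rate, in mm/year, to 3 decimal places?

0.004 mm/year

Adjusted count: 3344 − 12 + 16 = 3348 laminae.
3348 laminae at 2 years each span 3348 × 2 = 6696 years.
Extension rate ≈ 28.8 / 6696 = 0.004 mm/year.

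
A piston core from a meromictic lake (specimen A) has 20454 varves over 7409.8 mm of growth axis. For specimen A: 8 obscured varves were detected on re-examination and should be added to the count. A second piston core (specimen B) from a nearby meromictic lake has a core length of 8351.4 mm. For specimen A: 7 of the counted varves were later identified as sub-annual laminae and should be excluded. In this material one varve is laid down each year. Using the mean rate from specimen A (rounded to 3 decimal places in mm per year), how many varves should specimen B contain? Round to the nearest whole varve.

23070 varves

Specimen A: correcting the raw count gives 20454 − 7 + 8 = 20455 true varves.
A: Extension rate ≈ 7409.8 / 20455 = 0.362 mm per year.
Specimen B: 8351.4 mm / 0.362 mm per year = 23070.17 years ≈ 23070 varves.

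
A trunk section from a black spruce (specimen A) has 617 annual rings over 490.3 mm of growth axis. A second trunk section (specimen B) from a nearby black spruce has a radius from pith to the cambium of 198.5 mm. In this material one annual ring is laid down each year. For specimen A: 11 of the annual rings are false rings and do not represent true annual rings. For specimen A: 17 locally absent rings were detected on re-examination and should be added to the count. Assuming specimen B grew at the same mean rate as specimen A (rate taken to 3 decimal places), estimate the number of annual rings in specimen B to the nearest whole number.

Specimen A: correcting the raw count gives 617 − 11 + 17 = 623 true annual rings.
A: 490.3 mm over 623 years gives 490.3 / 623 ≈ 0.787 mm per year.
Specimen B: 198.5 mm / 0.787 mm per year = 252.22 years ≈ 252 annual rings.

252 annual rings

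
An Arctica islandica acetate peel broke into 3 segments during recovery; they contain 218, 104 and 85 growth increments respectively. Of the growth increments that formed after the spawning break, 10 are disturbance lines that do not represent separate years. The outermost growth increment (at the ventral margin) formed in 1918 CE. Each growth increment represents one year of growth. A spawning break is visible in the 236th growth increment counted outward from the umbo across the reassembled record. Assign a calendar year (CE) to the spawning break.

Total growth increments = 218 + 104 + 85 = 407.
407 − 236 = 171 growth increments lie beyond the spawning break toward the ventral margin.
Excluding 10 false growth increments: 171 − 10 = 161.
The growth increment at the ventral margin is 1918 CE, so the spawning break dates to 1918 − 161 = 1757 CE.

1757 CE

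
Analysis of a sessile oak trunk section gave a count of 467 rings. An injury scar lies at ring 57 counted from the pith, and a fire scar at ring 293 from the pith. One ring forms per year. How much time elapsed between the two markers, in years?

The two markers are separated by 293 − 57 = 236 rings.
That is 236 years at one ring per year.

236 years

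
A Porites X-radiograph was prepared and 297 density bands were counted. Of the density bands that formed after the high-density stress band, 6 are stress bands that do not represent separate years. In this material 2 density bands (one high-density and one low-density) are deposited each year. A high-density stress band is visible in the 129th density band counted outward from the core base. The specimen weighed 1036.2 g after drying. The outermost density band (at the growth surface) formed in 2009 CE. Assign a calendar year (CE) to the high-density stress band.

297 − 129 = 168 density bands lie beyond the high-density stress band toward the growth surface.
Excluding 6 false density bands: 168 − 6 = 162.
Dividing by 2 density bands per year: 162 / 2 = 81 years.
The density band at the growth surface is 2009 CE, so the high-density stress band dates to 2009 − 81 = 1928 CE.

1928 CE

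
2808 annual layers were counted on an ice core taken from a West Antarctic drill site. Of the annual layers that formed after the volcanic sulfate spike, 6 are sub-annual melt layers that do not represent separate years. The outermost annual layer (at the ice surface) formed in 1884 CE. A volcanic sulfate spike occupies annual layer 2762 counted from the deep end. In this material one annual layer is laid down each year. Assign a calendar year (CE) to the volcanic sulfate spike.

2808 − 2762 = 46 annual layers lie beyond the volcanic sulfate spike toward the ice surface.
Removing the 6 false annual layers leaves 46 − 6 = 40 true annual layers beyond the volcanic sulfate spike.
The annual layer at the ice surface is 1884 CE, so the volcanic sulfate spike dates to 1884 − 40 = 1844 CE.

1844 CE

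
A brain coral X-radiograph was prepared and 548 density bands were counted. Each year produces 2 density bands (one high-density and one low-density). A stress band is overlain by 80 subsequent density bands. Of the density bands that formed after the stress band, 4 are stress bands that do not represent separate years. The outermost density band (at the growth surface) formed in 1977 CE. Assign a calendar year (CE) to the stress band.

1939 CE

80 density bands post-date the stress band.
Excluding 4 false density bands: 80 − 4 = 76.
Dividing by 2 density bands per year: 76 / 2 = 38 years.
Counting back 38 years from 1977 CE places the stress band in 1977 − 38 = 1939 CE.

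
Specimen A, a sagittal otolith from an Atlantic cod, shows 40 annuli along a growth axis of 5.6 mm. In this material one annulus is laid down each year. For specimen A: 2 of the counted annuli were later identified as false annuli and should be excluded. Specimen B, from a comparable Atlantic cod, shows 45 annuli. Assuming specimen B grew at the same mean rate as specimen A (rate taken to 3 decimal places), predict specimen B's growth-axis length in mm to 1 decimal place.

6.6 mm

Specimen A: adjusted count: 40 − 2 = 38 annuli.
A: Mean rate = 5.6 mm / 38 years ≈ 0.147 mm/yr.
B's length ≈ 0.147 × 45 = 6.6 mm.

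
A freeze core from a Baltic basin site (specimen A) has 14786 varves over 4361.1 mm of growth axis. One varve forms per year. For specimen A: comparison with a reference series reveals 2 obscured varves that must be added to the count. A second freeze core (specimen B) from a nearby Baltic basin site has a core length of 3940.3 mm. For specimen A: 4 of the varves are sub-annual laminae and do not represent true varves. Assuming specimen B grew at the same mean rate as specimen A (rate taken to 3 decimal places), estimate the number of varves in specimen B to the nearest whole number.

Specimen A: true varve count = 14786 − 4 + 2 = 14784.
A: Mean rate = 4361.1 mm / 14784 years ≈ 0.295 mm/yr.
Specimen B: 3940.3 mm / 0.295 mm per year = 13356.95 years ≈ 13357 varves.

13357 varves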